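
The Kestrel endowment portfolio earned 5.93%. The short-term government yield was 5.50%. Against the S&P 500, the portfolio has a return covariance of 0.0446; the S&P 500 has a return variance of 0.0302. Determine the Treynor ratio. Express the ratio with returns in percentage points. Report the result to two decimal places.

β = Cov / Var = 0.0446 / 0.0302 = 1.4768
Treynor = (Rp − Rf) / β = (5.93% − 5.50%) / 1.4768 = 0.43 / 1.4768 = 0.2912

0.29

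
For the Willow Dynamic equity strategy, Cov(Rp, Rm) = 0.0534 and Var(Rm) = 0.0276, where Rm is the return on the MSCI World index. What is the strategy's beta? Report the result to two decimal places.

1.93

β = Cov(Rp, Rm) / Var(Rm) = 0.0534 / 0.0276 = 1.9348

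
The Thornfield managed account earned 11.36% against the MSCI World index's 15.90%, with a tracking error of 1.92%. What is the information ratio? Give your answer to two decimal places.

-2.36

IR = (Rp − Rb) / TE = (11.36% − 15.90%) / 1.92% = -4.54% / 1.92% = -2.3646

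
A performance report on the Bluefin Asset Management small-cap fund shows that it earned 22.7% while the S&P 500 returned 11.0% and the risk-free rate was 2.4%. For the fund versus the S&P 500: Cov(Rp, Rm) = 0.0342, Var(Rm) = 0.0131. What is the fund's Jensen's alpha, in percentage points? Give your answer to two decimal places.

β = Cov / Var = 0.0342 / 0.0131 = 2.6107
E[R] = Rf + β(Rm − Rf) = 2.4% + 2.6107 × (11.0% − 2.4%) = 24.8520%
α = Rp − E[R] = 22.7% − 24.8520% = -2.1520

-2.15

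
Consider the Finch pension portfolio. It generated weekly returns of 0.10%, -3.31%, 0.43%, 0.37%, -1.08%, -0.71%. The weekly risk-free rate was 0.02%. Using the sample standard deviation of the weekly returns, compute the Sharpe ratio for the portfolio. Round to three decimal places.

-0.509

r̄ = (0.1 − 3.31 + 0.43 + 0.37 − 1.08 − 0.71) / 6 = -0.7000%
Σ(r − r̄)² = 10.0184; sample σ = √(10.0184/5) = 1.4155%
Sharpe = (r̄ − rf) / σ = (-0.7000 − 0.02) / 1.4155 = -0.7200 / 1.4155 = -0.5087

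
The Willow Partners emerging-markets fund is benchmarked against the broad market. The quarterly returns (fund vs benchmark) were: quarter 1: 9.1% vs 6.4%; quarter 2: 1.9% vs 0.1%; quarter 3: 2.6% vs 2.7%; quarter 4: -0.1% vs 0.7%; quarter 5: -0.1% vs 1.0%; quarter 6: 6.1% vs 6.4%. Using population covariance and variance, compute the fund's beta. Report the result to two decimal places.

1.18

r̄p = 3.2500%,  r̄m = 2.8833%
Cov = Σ(rp − r̄p)(rm − r̄m) / 6 = 8.0158
Var(rm) = Σ(rm − r̄m)² / 6 = 6.8047
β = Cov / Var = 8.0158 / 6.8047 = 1.1780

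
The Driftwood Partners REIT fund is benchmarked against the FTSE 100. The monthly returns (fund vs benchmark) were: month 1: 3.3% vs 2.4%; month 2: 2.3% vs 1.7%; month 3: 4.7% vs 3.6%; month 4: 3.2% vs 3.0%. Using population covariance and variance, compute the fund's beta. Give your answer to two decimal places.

1.13

r̄p = 3.3750%,  r̄m = 2.6750%
Cov = Σ(rp − r̄p)(rm − r̄m) / 4 = 0.5594
Var(rm) = Σ(rm − r̄m)² / 4 = 0.4969
β = Cov / Var = 0.5594 / 0.4969 = 1.1258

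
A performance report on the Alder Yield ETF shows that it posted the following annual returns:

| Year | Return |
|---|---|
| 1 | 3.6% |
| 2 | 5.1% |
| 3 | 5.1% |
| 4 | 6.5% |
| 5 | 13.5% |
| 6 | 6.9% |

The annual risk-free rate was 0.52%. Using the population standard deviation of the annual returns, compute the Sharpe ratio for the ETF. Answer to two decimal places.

1.96

r̄ = (3.6 + 5.1 + 5.1 + 6.5 + 13.5 + 6.9) / 6 = 6.7833%
Population σ = √[Σ(r − r̄)² / 6] = √[61.0083 / 6] = √10.1681 = 3.1887%
Sharpe = (r̄ − rf) / σ = (6.7833 − 0.52) / 3.1887 = 6.2633 / 3.1887 = 1.9642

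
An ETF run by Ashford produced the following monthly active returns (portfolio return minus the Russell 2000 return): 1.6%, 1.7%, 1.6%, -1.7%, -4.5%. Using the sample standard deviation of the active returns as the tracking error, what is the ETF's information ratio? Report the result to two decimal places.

r̄ = (1.6 + 1.7 + 1.6 − 1.7 − 4.5) / 5 = -0.2600%
Sample std dev = √[30.8120 / 4] = 2.7754%
IR = r̄ / tracking error = -0.2600 / 2.7754 = -0.0937

-0.09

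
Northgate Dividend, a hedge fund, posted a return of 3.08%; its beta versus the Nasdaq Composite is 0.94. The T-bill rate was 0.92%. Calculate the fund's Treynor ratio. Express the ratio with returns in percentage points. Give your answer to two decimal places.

2.30

Treynor = (Rp − Rf) / β = (3.08% − 0.92%) / 0.94 = 2.16 / 0.94 = 2.2979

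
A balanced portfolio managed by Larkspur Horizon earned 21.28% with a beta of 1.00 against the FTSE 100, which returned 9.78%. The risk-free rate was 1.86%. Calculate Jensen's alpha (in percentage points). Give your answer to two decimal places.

CAPM expected return = Rf + β(Rm − Rf) = 1.86% + 1.00 × (9.78% − 1.86%) = 1.86 + 1.00 × 7.92 = 9.7800%
Jensen's α = Rp − E[R] = 21.28% − 9.7800% = 11.5000

11.50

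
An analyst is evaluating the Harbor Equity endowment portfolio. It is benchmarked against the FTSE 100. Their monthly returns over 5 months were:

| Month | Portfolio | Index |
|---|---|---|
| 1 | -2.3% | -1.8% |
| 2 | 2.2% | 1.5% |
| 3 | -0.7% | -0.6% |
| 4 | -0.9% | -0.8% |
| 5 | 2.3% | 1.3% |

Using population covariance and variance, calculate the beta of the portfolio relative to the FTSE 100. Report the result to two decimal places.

r̄p = 0.1200%,  r̄m = -0.0800%
Cov = Σ(rp − r̄p)(rm − r̄m) / 5 = 2.3236
Var(rm) = Σ(rm − r̄m)² / 5 = 1.6296
β = Cov / Var = 2.3236 / 1.6296 = 1.4259

1.43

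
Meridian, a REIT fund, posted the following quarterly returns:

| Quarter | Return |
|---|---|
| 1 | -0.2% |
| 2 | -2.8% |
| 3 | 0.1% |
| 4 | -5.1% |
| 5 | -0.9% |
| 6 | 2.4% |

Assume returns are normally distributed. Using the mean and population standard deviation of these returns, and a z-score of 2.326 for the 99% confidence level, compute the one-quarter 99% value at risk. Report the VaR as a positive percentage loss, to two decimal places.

Mean return μ = -6.50 / 6 = -1.0833%
Σ(r − μ)² = (-0.2 − (-1.0833))² + (-2.8 − (-1.0833))² + (0.1 − (-1.0833))² + … = 33.4283
σ = √[33.4283 / 6] = 2.3604%
VaR = −(μ − z·σ) = −(-1.0833 − 2.326 × 2.3604) = −(-6.5736) = 6.5736%

6.57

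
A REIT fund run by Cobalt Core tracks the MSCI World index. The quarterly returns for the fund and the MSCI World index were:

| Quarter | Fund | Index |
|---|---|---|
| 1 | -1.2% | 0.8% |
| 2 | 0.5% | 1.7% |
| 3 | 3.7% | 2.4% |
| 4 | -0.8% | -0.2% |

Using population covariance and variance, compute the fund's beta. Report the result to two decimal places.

r̄p = 0.5500%,  r̄m = 1.1750%
Cov = Σ(rp − r̄p)(rm − r̄m) / 4 = 1.5863
Var(rm) = Σ(rm − r̄m)² / 4 = 0.9519
β = Cov / Var = 1.5863 / 0.9519 = 1.6665

1.67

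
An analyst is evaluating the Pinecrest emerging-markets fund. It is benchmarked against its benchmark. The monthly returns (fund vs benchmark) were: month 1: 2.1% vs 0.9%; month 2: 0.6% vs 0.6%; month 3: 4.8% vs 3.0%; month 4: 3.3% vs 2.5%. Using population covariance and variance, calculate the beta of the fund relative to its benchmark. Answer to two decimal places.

1.44

r̄p = 2.7000%,  r̄m = 1.7500%
Cov = Σ(rp − r̄p)(rm − r̄m) / 4 = 1.5000
Var(rm) = Σ(rm − r̄m)² / 4 = 1.0425
β = Cov / Var = 1.5000 / 1.0425 = 1.4388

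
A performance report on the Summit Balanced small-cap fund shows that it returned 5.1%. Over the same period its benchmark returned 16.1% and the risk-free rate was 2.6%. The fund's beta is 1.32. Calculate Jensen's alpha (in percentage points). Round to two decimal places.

-15.32

CAPM expected return = Rf + β(Rm − Rf) = 2.6% + 1.32 × (16.1% − 2.6%) = 2.6 + 1.32 × 13.50 = 20.4200%
Jensen's α = Rp − E[R] = 5.1% − 20.4200% = -15.3200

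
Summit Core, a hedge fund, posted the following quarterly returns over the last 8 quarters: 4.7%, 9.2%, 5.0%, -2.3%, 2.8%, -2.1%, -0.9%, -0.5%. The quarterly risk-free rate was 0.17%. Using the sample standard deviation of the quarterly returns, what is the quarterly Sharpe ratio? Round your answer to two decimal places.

0.44

r̄ = (4.7 + 9.2 + 5 − 2.3 + 2.8 − 2.1 − 0.9 − 0.5) / 8 = 15.90 / 8 = 1.9875%
Sample std dev = √[118.7288 / 7] = 4.1184%
Sharpe = (r̄ − rf) / σ = (1.9875 − 0.17) / 4.1184 = 1.8175 / 4.1184 = 0.4413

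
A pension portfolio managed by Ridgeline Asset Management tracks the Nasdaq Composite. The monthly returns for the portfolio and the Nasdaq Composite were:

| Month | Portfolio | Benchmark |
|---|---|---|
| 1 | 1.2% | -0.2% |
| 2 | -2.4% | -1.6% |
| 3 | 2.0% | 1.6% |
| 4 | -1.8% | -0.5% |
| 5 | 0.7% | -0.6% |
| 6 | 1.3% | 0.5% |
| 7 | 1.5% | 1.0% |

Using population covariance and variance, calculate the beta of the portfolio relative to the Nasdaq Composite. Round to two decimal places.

r̄p = 0.3571%,  r̄m = 0.0286%
Cov = Σ(rp − r̄p)(rm − r̄m) / 7 = 1.3369
Var(rm) = Σ(rm − r̄m)² / 7 = 1.0020
β = Cov / Var = 1.3369 / 1.0020 = 1.3342

1.33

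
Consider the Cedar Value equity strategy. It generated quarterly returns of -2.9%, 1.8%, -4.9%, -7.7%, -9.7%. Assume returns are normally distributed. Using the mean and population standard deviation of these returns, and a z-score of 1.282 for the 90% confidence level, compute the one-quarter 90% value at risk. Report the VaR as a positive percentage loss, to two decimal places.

9.79

r̄ = (-2.9 + 1.8 − 4.9 − 7.7 − 9.7) / 5 = -4.6800%
Σ(r − r̄)² = (-2.9 − (-4.6800))² + (1.8 − (-4.6800))² + … = 79.5280
population σ = √(79.5280 / 5) = √15.9056 = 3.9882%
VaR = −(r̄ − z·σ) = −(-4.6800 − 1.282 × 3.9882) = −(-9.7929) = 9.7929%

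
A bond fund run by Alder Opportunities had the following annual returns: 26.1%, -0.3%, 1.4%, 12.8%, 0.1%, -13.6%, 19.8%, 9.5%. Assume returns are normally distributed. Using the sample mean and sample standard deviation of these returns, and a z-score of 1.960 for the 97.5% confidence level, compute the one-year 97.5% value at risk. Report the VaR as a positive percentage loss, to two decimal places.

μ = (26.1 − 0.3 + 1.4 + 12.8 + 0.1 − 13.6 + 19.8 + 9.5) / 8 = 6.9750%
Sample std dev = √[1125.1550 / 7] = 12.6782%
VaR = −(μ − z·σ) = −(6.9750 − 1.960 × 12.6782) = −(-17.8743) = 17.8743%

17.87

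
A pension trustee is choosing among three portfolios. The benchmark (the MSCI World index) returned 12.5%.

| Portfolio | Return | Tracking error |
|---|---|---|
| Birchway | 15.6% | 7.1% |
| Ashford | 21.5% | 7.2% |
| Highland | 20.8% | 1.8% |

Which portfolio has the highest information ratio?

Birchway: IR = (15.6% − 12.5%) / 7.1% = 0.437
Ashford: IR = (21.5% − 12.5%) / 7.2% = 1.250
Highland: IR = (20.8% − 12.5%) / 1.8% = 4.611
Highest: Highland (4.611).

Highland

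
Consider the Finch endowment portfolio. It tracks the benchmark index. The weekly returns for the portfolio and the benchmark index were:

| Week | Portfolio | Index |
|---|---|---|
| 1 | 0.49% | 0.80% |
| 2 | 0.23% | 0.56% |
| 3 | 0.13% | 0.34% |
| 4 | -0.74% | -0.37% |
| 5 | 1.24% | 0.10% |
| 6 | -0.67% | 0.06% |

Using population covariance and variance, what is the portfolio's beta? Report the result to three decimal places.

r̄p = 0.1133%,  r̄m = 0.2483%
Cov = Σ(rp − r̄p)(rm − r̄m) / 6 = 0.1256
Var(rm) = Σ(rm − r̄m)² / 6 = 0.1416
β = Cov / Var = 0.1256 / 0.1416 = 0.8870

0.887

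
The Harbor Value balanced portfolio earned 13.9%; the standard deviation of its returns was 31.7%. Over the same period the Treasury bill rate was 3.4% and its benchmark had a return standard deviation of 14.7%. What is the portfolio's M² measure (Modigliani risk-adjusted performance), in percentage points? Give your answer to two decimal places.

Sharpe = (Rp − Rf) / σp = (13.9% − 3.4%) / 31.7% = 0.3312
M² = Rf + Sharpe × σm = 3.4% + 0.3312 × 14.7% = 8.2686%

8.27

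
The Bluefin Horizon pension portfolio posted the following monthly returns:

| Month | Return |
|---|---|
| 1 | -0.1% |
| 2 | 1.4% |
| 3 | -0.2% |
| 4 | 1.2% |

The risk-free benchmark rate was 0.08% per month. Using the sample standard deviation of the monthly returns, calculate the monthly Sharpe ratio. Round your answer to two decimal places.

Mean return r̄ = 2.30 / 4 = 0.5750%
Sample σ = √[Σ(r − r̄)² / 3] = √[2.1275 / 3] = √0.7092 = 0.8421%
Sharpe = (r̄ − rf) / σ = (0.5750 − 0.08) / 0.8421 = 0.4950 / 0.8421 = 0.5878

0.59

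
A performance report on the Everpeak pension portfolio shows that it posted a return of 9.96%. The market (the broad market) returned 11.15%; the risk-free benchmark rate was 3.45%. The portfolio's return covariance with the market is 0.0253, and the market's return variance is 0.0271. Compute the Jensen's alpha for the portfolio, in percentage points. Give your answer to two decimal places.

β = Cov / Var = 0.0253 / 0.0271 = 0.9336
E[R] = Rf + β(Rm − Rf) = 3.45% + 0.9336 × (11.15% − 3.45%) = 10.6387%
α = Rp − E[R] = 9.96% − 10.6387% = -0.6787

-0.68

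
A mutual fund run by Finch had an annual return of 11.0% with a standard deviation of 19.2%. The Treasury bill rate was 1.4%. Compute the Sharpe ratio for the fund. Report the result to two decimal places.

Sharpe = (Rp − Rf) / σp = (11.0% − 1.4%) / 19.2% = 9.60% / 19.2% = 0.5000

0.50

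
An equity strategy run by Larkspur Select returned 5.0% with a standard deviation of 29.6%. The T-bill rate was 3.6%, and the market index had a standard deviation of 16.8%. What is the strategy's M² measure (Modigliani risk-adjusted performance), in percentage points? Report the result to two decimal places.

Sharpe = (Rp − Rf) / σp = (5.0% − 3.6%) / 29.6% = 0.0473
M² = Rf + Sharpe × σm = 3.6% + 0.0473 × 16.8% = 4.3946%

4.39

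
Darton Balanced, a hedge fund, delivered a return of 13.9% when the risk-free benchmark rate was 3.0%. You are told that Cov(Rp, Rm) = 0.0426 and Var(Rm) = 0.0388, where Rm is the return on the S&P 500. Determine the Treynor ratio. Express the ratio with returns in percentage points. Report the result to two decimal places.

9.93

β = Cov / Var = 0.0426 / 0.0388 = 1.0979
Treynor = (Rp − Rf) / β = (13.9% − 3.0%) / 1.0979 = 10.90 / 1.0979 = 9.9280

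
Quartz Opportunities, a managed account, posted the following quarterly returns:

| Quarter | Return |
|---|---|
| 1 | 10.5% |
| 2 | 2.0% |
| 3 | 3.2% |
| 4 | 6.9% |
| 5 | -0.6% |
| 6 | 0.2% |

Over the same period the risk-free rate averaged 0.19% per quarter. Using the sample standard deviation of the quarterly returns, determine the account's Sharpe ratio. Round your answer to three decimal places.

0.826

r̄ = (10.5 + 2 + 3.2 + 6.9 − 0.6 + 0.2) / 6 = 22.20 / 6 = 3.7000%
Sample std dev = √[90.3600 / 5] = 4.2511%
Sharpe = (r̄ − rf) / σ = (3.7000 − 0.19) / 4.2511 = 3.5100 / 4.2511 = 0.8257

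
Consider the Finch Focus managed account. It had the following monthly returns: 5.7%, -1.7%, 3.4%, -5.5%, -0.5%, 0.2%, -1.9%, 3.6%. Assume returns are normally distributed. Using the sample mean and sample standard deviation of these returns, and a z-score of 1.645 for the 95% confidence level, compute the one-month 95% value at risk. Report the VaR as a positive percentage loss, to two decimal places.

5.57

r̄ = (5.7 − 1.7 + 3.4 − 5.5 − 0.5 + 0.2 − 1.9 + 3.6) / 8 = 3.30 / 8 = 0.4125%
Sample σ = √[Σ(r − r̄)² / 7] = √[92.6888 / 7] = √13.2413 = 3.6389%
VaR = −(r̄ − z·σ) = −(0.4125 − 1.645 × 3.6389) = −(-5.5735) = 5.5735%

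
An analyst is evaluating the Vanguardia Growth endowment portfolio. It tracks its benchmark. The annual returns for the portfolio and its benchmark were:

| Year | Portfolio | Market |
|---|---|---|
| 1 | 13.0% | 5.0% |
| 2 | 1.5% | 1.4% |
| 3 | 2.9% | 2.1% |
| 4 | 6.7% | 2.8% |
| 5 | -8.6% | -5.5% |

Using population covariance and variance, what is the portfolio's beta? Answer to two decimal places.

r̄p = 3.1000%,  r̄m = 1.1600%
Cov = Σ(rp − r̄p)(rm − r̄m) / 5 = 24.2540
Var(rm) = Σ(rm − r̄m)² / 5 = 12.5464
β = Cov / Var = 24.2540 / 12.5464 = 1.9331

1.93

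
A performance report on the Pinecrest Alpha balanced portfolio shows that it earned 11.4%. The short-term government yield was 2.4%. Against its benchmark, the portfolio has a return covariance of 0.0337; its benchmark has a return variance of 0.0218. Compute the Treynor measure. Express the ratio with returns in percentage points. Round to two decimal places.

5.82

β = Cov / Var = 0.0337 / 0.0218 = 1.5459
Treynor = (Rp − Rf) / β = (11.4% − 2.4%) / 1.5459 = 9.00 / 1.5459 = 5.8219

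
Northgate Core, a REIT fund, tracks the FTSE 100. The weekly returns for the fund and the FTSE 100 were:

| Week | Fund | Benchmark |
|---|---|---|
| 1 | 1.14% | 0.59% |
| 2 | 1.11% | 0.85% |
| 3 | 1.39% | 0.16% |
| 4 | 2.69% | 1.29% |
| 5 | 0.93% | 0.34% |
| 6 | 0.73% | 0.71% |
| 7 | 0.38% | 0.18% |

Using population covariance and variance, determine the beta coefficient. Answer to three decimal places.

r̄p = 1.1957%,  r̄m = 0.5886%
Cov = Σ(rp − r̄p)(rm − r̄m) / 7 = 0.1836
Var(rm) = Σ(rm − r̄m)² / 7 = 0.1411
β = Cov / Var = 0.1836 / 0.1411 = 1.3012

1.301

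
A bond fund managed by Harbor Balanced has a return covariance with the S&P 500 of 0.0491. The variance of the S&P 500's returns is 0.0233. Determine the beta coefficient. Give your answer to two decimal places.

β = Cov(Rp, Rm) / Var(Rm) = 0.0491 / 0.0233 = 2.1073

2.11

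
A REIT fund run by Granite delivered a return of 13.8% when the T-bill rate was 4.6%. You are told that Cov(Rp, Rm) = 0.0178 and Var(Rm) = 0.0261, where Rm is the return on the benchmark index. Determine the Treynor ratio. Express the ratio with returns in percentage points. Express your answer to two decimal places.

β = Cov / Var = 0.0178 / 0.0261 = 0.6820
Treynor = (Rp − Rf) / β = (13.8% − 4.6%) / 0.6820 = 9.20 / 0.6820 = 13.4897

13.49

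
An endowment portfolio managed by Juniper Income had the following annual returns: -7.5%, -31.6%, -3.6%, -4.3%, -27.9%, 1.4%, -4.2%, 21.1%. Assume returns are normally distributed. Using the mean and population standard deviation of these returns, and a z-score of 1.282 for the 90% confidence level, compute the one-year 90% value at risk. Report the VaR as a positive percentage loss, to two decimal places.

Mean return r̄ = -56.60 / 8 = -7.0750%
Σ(r − r̄)² = 1929.0350; population σ = √(1929.0350/8) = 15.5283%
VaR = −(r̄ − z·σ) = −(-7.0750 − 1.282 × 15.5283) = −(-26.9823) = 26.9823%

26.98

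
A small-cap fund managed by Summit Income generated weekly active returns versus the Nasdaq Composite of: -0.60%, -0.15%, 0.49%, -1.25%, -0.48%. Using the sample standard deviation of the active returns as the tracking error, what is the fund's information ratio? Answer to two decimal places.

-0.62

Mean return r̄ = -1.990 / 5 = -0.3980%
Sample σ = √[Σ(r − r̄)² / 4] = √[1.6235 / 4] = √0.4059 = 0.6371%
IR = r̄ / tracking error = -0.3980 / 0.6371 = -0.6247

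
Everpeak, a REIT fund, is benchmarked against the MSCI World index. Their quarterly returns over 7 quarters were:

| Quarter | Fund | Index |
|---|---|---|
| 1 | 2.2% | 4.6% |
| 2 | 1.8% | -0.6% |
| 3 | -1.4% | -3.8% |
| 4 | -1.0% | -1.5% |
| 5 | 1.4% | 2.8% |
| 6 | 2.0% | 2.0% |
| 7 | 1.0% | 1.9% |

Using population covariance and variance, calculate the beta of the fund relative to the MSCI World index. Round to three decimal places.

0.425

r̄p = 0.8571%,  r̄m = 0.7714%
Cov = Σ(rp − r̄p)(rm − r̄m) / 7 = 3.0073
Var(rm) = Σ(rm − r̄m)² / 7 = 7.0706
β = Cov / Var = 3.0073 / 7.0706 = 0.4253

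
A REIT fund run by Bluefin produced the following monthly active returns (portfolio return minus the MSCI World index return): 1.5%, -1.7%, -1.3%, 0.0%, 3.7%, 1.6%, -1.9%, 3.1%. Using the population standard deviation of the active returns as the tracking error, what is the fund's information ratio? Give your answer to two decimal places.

μ = (1.5 − 1.7 − 1.3 + 0 + 3.7 + 1.6 − 1.9 + 3.1) / 8 = 5.00 / 8 = 0.6250%
Σ(r − μ)² = (1.5 − 0.6250)² + (-1.7 − 0.6250)² + (-1.3 − 0.6250)² + … = 33.1750
population σ = √(33.1750 / 8) = √4.1469 = 2.0364%
IR = μ / tracking error = 0.6250 / 2.0364 = 0.3069

0.31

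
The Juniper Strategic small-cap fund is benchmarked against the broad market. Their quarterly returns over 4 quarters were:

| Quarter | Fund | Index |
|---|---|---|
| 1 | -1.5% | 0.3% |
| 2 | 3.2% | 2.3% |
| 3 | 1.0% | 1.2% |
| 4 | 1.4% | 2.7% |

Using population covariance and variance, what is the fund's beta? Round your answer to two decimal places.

r̄p = 1.0250%,  r̄m = 1.6250%
Cov = Σ(rp − r̄p)(rm − r̄m) / 4 = 1.3069
Var(rm) = Σ(rm − r̄m)² / 4 = 0.8869
β = Cov / Var = 1.3069 / 0.8869 = 1.4736

1.47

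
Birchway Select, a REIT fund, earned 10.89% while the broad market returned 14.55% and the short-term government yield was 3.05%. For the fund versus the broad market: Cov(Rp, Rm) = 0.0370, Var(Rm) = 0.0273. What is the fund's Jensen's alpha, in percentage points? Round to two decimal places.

β = Cov / Var = 0.0370 / 0.0273 = 1.3553
E[R] = Rf + β(Rm − Rf) = 3.05% + 1.3553 × (14.55% − 3.05%) = 18.6360%
α = Rp − E[R] = 10.89% − 18.6360% = -7.7460

-7.75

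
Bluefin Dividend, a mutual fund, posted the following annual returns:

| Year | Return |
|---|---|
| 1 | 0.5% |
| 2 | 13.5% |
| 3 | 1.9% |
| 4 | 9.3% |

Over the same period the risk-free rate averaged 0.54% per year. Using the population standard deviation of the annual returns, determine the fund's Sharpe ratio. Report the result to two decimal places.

1.08

r̄ = (0.5 + 13.5 + 1.9 + 9.3) / 4 = 6.3000%
Σ(r − r̄)² = 113.8400; population σ = √(113.8400/4) = 5.3348%
Sharpe = (r̄ − rf) / σ = (6.3000 − 0.54) / 5.3348 = 5.7600 / 5.3348 = 1.0797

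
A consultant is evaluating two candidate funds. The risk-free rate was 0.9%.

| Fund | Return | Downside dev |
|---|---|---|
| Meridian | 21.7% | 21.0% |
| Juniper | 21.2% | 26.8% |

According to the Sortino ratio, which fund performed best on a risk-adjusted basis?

Meridian: Sortino ratio = (21.7% − 0.9%) / 21.0% = 0.990
Juniper: Sortino ratio = (21.2% − 0.9%) / 26.8% = 0.757
Highest: Meridian (0.990).

Meridian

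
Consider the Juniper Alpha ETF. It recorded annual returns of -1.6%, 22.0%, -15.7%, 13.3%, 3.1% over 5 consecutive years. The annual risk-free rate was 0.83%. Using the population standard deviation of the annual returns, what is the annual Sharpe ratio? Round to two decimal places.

Mean return r̄ = 21.10 / 5 = 4.2200%
Population std dev = √[830.5080 / 5] = 12.8880%
Sharpe = (r̄ − rf) / σ = (4.2200 − 0.83) / 12.8880 = 3.3900 / 12.8880 = 0.2630

0.26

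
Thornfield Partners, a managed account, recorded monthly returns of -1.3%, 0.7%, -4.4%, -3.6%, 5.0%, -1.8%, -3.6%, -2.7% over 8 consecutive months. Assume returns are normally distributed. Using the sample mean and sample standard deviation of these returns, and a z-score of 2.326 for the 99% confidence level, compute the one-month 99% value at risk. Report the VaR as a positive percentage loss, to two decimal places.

8.60

μ = (-1.3 + 0.7 − 4.4 − 3.6 + 5 − 1.8 − 3.6 − 2.7) / 8 = -1.4625%
Σ(r − μ)² = (-1.3 − (-1.4625))² + (0.7 − (-1.4625))² + … = 65.8788
σ = √[65.8788 / 7] = 3.0678%
VaR = −(μ − z·σ) = −(-1.4625 − 2.326 × 3.0678) = −(-8.5982) = 8.5982%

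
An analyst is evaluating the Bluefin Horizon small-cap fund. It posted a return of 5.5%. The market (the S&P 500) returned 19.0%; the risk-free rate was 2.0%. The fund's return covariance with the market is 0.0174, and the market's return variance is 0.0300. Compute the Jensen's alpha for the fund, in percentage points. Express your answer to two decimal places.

β = Cov / Var = 0.0174 / 0.0300 = 0.5800
E[R] = Rf + β(Rm − Rf) = 2.0% + 0.5800 × (19.0% − 2.0%) = 11.8600%
α = Rp − E[R] = 5.5% − 11.8600% = -6.3600

-6.36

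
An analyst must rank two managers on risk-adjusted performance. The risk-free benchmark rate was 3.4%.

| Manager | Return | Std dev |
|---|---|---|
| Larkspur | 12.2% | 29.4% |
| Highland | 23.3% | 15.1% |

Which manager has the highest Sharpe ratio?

Larkspur: Sharpe ratio = (12.2% − 3.4%) / 29.4% = 0.299
Highland: Sharpe ratio = (23.3% − 3.4%) / 15.1% = 1.318
Highest: Highland (1.318).

Highland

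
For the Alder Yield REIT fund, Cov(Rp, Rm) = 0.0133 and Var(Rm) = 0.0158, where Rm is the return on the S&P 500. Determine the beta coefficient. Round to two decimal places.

0.84

β = Cov(Rp, Rm) / Var(Rm) = 0.0133 / 0.0158 = 0.8418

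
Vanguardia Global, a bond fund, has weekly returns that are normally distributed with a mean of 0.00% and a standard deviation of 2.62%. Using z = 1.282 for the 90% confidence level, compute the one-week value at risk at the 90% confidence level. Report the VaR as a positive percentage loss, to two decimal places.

VaR (as % loss) = −(μ − z·σ) = −(0.00% − 1.282 × 2.62%) = −(-3.35884%) = 3.35884%

3.36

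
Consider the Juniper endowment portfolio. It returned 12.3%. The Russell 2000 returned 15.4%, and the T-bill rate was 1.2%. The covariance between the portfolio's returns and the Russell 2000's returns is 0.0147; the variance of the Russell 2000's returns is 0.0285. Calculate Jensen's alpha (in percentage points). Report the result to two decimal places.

3.78

β = Cov / Var = 0.0147 / 0.0285 = 0.5158
E[R] = Rf + β(Rm − Rf) = 1.2% + 0.5158 × (15.4% − 1.2%) = 8.5244%
α = Rp − E[R] = 12.3% − 8.5244% = 3.7756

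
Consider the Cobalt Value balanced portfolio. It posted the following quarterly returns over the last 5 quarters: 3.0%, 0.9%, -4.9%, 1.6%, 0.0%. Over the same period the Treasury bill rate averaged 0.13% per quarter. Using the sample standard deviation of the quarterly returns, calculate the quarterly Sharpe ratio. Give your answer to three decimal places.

r̄ = (3 + 0.9 − 4.9 + 1.6 + 0) / 5 = 0.1200%
Sample σ = √[Σ(r − r̄)² / 4] = √[36.3080 / 4] = √9.0770 = 3.0128%
Sharpe = (r̄ − rf) / σ = (0.1200 − 0.13) / 3.0128 = -0.0100 / 3.0128 = -0.0033

-0.003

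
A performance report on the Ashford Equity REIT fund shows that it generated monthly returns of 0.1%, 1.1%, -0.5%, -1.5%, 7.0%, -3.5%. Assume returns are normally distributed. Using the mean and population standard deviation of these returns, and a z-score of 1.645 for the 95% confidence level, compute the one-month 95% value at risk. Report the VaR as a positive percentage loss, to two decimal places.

4.91

Mean return r̄ = 2.70 / 6 = 0.4500%
Σ(r − r̄)² = 63.7550; population σ = √(63.7550/6) = 3.2597%
VaR = −(r̄ − z·σ) = −(0.4500 − 1.645 × 3.2597) = −(-4.9122) = 4.9122%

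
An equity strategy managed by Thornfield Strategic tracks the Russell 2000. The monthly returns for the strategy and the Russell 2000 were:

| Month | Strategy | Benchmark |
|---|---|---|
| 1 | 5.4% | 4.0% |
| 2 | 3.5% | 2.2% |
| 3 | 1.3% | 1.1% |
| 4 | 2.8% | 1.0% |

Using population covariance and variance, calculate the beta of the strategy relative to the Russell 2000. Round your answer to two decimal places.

r̄p = 3.2500%,  r̄m = 2.0750%
Cov = Σ(rp − r̄p)(rm − r̄m) / 4 = 1.6388
Var(rm) = Σ(rm − r̄m)² / 4 = 1.4569
β = Cov / Var = 1.6388 / 1.4569 = 1.1249

1.12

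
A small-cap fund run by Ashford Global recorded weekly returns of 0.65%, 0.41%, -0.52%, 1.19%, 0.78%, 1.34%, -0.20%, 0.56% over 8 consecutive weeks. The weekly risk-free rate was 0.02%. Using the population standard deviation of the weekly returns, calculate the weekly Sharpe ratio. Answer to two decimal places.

0.85

Mean return r̄ = 4.210 / 8 = 0.5263%
Population std dev = √[2.8192 / 8] = 0.5936%
Sharpe = (r̄ − rf) / σ = (0.5263 − 0.02) / 0.5936 = 0.5063 / 0.5936 = 0.8529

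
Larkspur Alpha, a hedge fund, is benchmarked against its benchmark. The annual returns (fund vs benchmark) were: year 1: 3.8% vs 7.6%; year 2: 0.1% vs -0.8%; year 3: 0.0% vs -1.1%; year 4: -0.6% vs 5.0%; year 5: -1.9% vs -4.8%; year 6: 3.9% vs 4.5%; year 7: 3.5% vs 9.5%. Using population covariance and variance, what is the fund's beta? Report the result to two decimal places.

r̄p = 1.2571%,  r̄m = 2.8429%
Cov = Σ(rp − r̄p)(rm − r̄m) / 7 = 8.6718
Var(rm) = Σ(rm − r̄m)² / 7 = 23.0824
β = Cov / Var = 8.6718 / 23.0824 = 0.3757

0.38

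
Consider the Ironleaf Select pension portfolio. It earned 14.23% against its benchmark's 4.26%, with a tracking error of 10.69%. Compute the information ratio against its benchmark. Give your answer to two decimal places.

0.93

IR = (Rp − Rb) / TE = (14.23% − 4.26%) / 10.69% = 9.97% / 10.69% = 0.9326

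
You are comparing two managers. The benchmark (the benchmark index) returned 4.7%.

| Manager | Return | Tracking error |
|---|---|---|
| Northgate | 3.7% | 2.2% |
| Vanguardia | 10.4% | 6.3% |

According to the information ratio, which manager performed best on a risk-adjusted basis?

Northgate: IR = (3.7% − 4.7%) / 2.2% = -0.455
Vanguardia: IR = (10.4% − 4.7%) / 6.3% = 0.905
Highest: Vanguardia (0.905).

Vanguardia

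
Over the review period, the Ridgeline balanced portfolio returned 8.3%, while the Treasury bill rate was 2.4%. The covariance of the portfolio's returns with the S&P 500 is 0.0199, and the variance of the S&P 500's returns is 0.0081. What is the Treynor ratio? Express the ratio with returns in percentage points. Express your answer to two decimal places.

2.40

β = Cov / Var = 0.0199 / 0.0081 = 2.4568
Treynor = (Rp − Rf) / β = (8.3% − 2.4%) / 2.4568 = 5.90 / 2.4568 = 2.4015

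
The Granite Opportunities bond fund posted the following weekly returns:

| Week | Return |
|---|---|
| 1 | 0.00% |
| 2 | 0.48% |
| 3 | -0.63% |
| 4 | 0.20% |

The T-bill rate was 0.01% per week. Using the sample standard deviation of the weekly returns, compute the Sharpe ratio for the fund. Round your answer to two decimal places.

0.01

Mean return r̄ = 0.050 / 4 = 0.0125%
Sample std dev = √[0.6667 / 3] = 0.4714%
Sharpe = (r̄ − rf) / σ = (0.0125 − 0.01) / 0.4714 = 0.0025 / 0.4714 = 0.0053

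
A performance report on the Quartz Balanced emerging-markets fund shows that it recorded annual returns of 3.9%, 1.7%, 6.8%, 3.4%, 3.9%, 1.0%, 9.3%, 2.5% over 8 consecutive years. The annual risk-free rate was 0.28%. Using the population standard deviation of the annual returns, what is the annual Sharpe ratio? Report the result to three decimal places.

r̄ = (3.9 + 1.7 + 6.8 + 3.4 + 3.9 + 1 + 9.3 + 2.5) / 8 = 4.0625%
Σ(r − r̄)² = 52.8188; population σ = √(52.8188/8) = 2.5695%
Sharpe = (r̄ − rf) / σ = (4.0625 − 0.28) / 2.5695 = 3.7825 / 2.5695 = 1.4721

1.472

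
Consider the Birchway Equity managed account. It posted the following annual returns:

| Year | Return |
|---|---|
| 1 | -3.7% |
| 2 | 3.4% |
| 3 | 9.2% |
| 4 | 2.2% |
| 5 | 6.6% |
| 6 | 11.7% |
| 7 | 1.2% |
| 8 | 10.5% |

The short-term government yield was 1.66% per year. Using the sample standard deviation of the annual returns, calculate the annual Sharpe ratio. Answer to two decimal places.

Mean return r̄ = 41.10 / 8 = 5.1375%
Σ(r − r̄)² = 195.7188; sample σ = √(195.7188/7) = 5.2877%
Sharpe = (r̄ − rf) / σ = (5.1375 − 1.66) / 5.2877 = 3.4775 / 5.2877 = 0.6577

0.66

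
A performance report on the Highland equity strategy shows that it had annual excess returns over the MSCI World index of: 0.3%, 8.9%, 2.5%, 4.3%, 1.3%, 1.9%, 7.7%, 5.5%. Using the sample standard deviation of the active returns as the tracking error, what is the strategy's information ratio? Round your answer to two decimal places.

1.30

r̄ = (0.3 + 8.9 + 2.5 + 4.3 + 1.3 + 1.9 + 7.7 + 5.5) / 8 = 4.0500%
Sample std dev = √[67.6600 / 7] = 3.1090%
IR = r̄ / tracking error = 4.0500 / 3.1090 = 1.3027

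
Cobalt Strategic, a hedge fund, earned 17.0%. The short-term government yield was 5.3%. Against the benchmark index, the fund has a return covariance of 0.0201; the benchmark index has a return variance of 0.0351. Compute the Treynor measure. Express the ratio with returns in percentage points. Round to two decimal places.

β = Cov / Var = 0.0201 / 0.0351 = 0.5726
Treynor = (Rp − Rf) / β = (17.0% − 5.3%) / 0.5726 = 11.70 / 0.5726 = 20.4331

20.43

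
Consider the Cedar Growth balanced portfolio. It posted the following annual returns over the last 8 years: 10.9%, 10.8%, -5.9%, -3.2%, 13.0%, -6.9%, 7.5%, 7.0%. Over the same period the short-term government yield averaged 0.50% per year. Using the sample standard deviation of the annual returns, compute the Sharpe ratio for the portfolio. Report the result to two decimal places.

μ = (10.9 + 10.8 − 5.9 − 3.2 + 13 − 6.9 + 7.5 + 7) / 8 = 4.1500%
Σ(r − μ)² = (10.9 − 4.1500)² + (10.8 − 4.1500)² + (-5.9 − 4.1500)² + … = 464.5800
σ = √[464.5800 / 7] = 8.1467%
Sharpe = (μ − rf) / σ = (4.1500 − 0.5) / 8.1467 = 3.6500 / 8.1467 = 0.4480

0.45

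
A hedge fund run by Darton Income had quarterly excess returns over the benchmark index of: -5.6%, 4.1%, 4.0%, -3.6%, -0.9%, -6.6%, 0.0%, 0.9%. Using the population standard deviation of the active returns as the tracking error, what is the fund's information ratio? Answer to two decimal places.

-0.25

r̄ = (-5.6 + 4.1 + 4 − 3.6 − 0.9 − 6.6 + 0 + 0.9) / 8 = -0.9625%
Population std dev = √[114.8988 / 8] = 3.7898%
IR = r̄ / tracking error = -0.9625 / 3.7898 = -0.2540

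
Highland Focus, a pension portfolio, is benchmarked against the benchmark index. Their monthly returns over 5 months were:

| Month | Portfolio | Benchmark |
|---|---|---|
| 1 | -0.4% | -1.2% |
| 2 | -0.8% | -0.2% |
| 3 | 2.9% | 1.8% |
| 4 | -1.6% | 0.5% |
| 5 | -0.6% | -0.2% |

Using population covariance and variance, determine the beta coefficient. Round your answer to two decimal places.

r̄p = -0.1000%,  r̄m = 0.1400%
Cov = Σ(rp − r̄p)(rm − r̄m) / 5 = 1.0500
Var(rm) = Σ(rm − r̄m)² / 5 = 0.9824
β = Cov / Var = 1.0500 / 0.9824 = 1.0688

1.07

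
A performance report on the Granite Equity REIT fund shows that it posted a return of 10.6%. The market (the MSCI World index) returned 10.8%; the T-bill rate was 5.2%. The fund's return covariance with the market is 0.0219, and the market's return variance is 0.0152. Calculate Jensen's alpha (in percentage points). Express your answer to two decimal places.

-2.67

β = Cov / Var = 0.0219 / 0.0152 = 1.4408
E[R] = Rf + β(Rm − Rf) = 5.2% + 1.4408 × (10.8% − 5.2%) = 13.2685%
α = Rp − E[R] = 10.6% − 13.2685% = -2.6685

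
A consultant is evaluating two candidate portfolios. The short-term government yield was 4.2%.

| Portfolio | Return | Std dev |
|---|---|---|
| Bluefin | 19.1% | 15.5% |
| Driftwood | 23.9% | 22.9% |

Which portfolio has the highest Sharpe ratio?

Bluefin: Sharpe ratio = (19.1% − 4.2%) / 15.5% = 0.961
Driftwood: Sharpe ratio = (23.9% − 4.2%) / 22.9% = 0.860
Highest: Bluefin (0.961).

Bluefin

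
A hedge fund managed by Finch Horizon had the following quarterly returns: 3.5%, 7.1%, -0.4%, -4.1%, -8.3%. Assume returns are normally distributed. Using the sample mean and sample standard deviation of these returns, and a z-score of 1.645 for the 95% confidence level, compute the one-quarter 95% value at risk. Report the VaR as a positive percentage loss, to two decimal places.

r̄ = (3.5 + 7.1 − 0.4 − 4.1 − 8.3) / 5 = -0.4400%
Sample σ = √[Σ(r − r̄)² / 4] = √[147.5520 / 4] = √36.8880 = 6.0735%
VaR = −(r̄ − z·σ) = −(-0.4400 − 1.645 × 6.0735) = −(-10.4309) = 10.4309%

10.43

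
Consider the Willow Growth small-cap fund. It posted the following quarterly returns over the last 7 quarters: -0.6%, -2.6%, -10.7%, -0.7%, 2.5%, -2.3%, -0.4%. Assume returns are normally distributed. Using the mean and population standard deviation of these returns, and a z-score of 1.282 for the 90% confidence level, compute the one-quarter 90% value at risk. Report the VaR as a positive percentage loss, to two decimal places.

Mean return μ = -14.80 / 7 = -2.1143%
Σ(r − μ)² = (-0.6 − (-2.1143))² + (-2.6 − (-2.1143))² + (-10.7 − (-2.1143))² + … = 102.5086
σ = √[102.5086 / 7] = 3.8268%
VaR = −(μ − z·σ) = −(-2.1143 − 1.282 × 3.8268) = −(-7.0203) = 7.0203%

7.02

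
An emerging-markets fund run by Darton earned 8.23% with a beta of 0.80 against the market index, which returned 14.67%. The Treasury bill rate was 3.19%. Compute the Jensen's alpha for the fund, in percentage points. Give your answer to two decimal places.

-4.14

CAPM expected return = Rf + β(Rm − Rf) = 3.19% + 0.80 × (14.67% − 3.19%) = 3.19 + 0.80 × 11.48 = 12.3740%
Jensen's α = Rp − E[R] = 8.23% − 12.3740% = -4.1440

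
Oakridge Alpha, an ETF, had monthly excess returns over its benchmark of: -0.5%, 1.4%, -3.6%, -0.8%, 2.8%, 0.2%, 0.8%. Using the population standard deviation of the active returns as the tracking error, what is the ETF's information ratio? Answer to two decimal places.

r̄ = (-0.5 + 1.4 − 3.6 − 0.8 + 2.8 + 0.2 + 0.8) / 7 = 0.30 / 7 = 0.0429%
Population σ = √[Σ(r − r̄)² / 7] = √[24.3171 / 7] = √3.4739 = 1.8638%
IR = r̄ / tracking error = 0.0429 / 1.8638 = 0.0230

0.02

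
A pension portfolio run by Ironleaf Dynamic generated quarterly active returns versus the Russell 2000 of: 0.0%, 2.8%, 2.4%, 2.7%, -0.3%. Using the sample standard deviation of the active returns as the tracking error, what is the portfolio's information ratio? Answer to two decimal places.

r̄ = (0 + 2.8 + 2.4 + 2.7 − 0.3) / 5 = 7.60 / 5 = 1.5200%
Sample std dev = √[9.4280 / 4] = 1.5353%
IR = r̄ / tracking error = 1.5200 / 1.5353 = 0.9900

0.99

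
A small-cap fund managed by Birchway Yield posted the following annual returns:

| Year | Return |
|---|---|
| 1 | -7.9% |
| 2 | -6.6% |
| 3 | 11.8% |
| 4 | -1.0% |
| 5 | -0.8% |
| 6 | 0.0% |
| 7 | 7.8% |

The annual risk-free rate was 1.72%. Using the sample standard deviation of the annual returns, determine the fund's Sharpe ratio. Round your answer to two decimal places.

-0.17

r̄ = (-7.9 − 6.6 + 11.8 − 1 − 0.8 + 0 + 7.8) / 7 = 0.4714%
Σ(r − r̄)² = 306.1343; sample σ = √(306.1343/6) = 7.1430%
Sharpe = (r̄ − rf) / σ = (0.4714 − 1.72) / 7.1430 = -1.2486 / 7.1430 = -0.1748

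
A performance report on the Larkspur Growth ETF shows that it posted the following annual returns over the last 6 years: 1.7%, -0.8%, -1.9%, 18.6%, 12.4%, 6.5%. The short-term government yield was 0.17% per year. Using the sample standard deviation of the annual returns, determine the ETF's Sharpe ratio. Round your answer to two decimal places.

0.73

r̄ = (1.7 − 0.8 − 1.9 + 18.6 + 12.4 + 6.5) / 6 = 36.50 / 6 = 6.0833%
Sample σ = √[Σ(r − r̄)² / 5] = √[327.0683 / 5] = √65.4137 = 8.0879%
Sharpe = (r̄ − rf) / σ = (6.0833 − 0.17) / 8.0879 = 5.9133 / 8.0879 = 0.7311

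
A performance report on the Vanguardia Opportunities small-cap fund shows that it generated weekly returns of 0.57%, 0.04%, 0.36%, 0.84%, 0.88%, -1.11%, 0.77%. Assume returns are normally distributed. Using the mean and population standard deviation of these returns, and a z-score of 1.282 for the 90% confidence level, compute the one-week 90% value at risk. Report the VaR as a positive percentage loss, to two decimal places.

0.50

r̄ = (0.57 + 0.04 + 0.36 + 0.84 + 0.88 − 1.11 + 0.77) / 7 = 2.350 / 7 = 0.3357%
Σ(r − r̄)² = 2.9722; population σ = √(2.9722/7) = 0.6516%
VaR = −(r̄ − z·σ) = −(0.3357 − 1.282 × 0.6516) = −(-0.4997) = 0.4997%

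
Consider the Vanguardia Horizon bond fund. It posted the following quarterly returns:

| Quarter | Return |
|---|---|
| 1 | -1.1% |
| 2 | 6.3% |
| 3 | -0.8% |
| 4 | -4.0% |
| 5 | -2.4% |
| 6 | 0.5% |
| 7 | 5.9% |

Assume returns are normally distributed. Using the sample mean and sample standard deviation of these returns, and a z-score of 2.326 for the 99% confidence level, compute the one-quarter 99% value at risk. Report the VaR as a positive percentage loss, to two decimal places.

8.66

Mean return μ = 4.40 / 7 = 0.6286%
Sample σ = √[Σ(r − μ)² / 6] = √[95.5943 / 6] = √15.9324 = 3.9915%
VaR = −(μ − z·σ) = −(0.6286 − 2.326 × 3.9915) = −(-8.6556) = 8.6556%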